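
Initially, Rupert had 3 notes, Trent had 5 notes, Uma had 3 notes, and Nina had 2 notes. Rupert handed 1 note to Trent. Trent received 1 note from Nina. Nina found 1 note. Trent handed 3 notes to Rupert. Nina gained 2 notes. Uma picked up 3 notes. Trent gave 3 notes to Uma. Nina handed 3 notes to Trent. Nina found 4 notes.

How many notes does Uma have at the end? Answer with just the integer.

Answer: 9

Derivation:
Tracking counts step by step:
Start: Rupert=3, Trent=5, Uma=3, Nina=2
Event 1 (Rupert -> Trent, 1): Rupert: 3 -> 2, Trent: 5 -> 6. State: Rupert=2, Trent=6, Uma=3, Nina=2
Event 2 (Nina -> Trent, 1): Nina: 2 -> 1, Trent: 6 -> 7. State: Rupert=2, Trent=7, Uma=3, Nina=1
Event 3 (Nina +1): Nina: 1 -> 2. State: Rupert=2, Trent=7, Uma=3, Nina=2
Event 4 (Trent -> Rupert, 3): Trent: 7 -> 4, Rupert: 2 -> 5. State: Rupert=5, Trent=4, Uma=3, Nina=2
Event 5 (Nina +2): Nina: 2 -> 4. State: Rupert=5, Trent=4, Uma=3, Nina=4
Event 6 (Uma +3): Uma: 3 -> 6. State: Rupert=5, Trent=4, Uma=6, Nina=4
Event 7 (Trent -> Uma, 3): Trent: 4 -> 1, Uma: 6 -> 9. State: Rupert=5, Trent=1, Uma=9, Nina=4
Event 8 (Nina -> Trent, 3): Nina: 4 -> 1, Trent: 1 -> 4. State: Rupert=5, Trent=4, Uma=9, Nina=1
Event 9 (Nina +4): Nina: 1 -> 5. State: Rupert=5, Trent=4, Uma=9, Nina=5

Uma's final count: 9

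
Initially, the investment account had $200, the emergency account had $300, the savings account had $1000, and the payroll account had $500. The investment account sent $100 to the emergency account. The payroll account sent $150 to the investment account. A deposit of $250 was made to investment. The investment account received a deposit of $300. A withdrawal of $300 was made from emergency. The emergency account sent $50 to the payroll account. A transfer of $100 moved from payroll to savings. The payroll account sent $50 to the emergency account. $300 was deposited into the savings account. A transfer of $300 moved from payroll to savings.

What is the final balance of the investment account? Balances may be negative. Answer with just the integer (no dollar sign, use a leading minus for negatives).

Answer: 800

Derivation:
Tracking account balances step by step:
Start: investment=200, emergency=300, savings=1000, payroll=500
Event 1 (transfer 100 investment -> emergency): investment: 200 - 100 = 100, emergency: 300 + 100 = 400. Balances: investment=100, emergency=400, savings=1000, payroll=500
Event 2 (transfer 150 payroll -> investment): payroll: 500 - 150 = 350, investment: 100 + 150 = 250. Balances: investment=250, emergency=400, savings=1000, payroll=350
Event 3 (deposit 250 to investment): investment: 250 + 250 = 500. Balances: investment=500, emergency=400, savings=1000, payroll=350
Event 4 (deposit 300 to investment): investment: 500 + 300 = 800. Balances: investment=800, emergency=400, savings=1000, payroll=350
Event 5 (withdraw 300 from emergency): emergency: 400 - 300 = 100. Balances: investment=800, emergency=100, savings=1000, payroll=350
Event 6 (transfer 50 emergency -> payroll): emergency: 100 - 50 = 50, payroll: 350 + 50 = 400. Balances: investment=800, emergency=50, savings=1000, payroll=400
Event 7 (transfer 100 payroll -> savings): payroll: 400 - 100 = 300, savings: 1000 + 100 = 1100. Balances: investment=800, emergency=50, savings=1100, payroll=300
Event 8 (transfer 50 payroll -> emergency): payroll: 300 - 50 = 250, emergency: 50 + 50 = 100. Balances: investment=800, emergency=100, savings=1100, payroll=250
Event 9 (deposit 300 to savings): savings: 1100 + 300 = 1400. Balances: investment=800, emergency=100, savings=1400, payroll=250
Event 10 (transfer 300 payroll -> savings): payroll: 250 - 300 = -50, savings: 1400 + 300 = 1700. Balances: investment=800, emergency=100, savings=1700, payroll=-50

Final balance of investment: 800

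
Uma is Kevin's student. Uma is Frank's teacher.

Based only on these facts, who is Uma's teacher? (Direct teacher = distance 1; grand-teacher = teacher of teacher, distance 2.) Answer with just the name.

Reconstructing the teacher chain from the given facts:
  Kevin -> Uma -> Frank
(each arrow means 'teacher of the next')
Positions in the chain (0 = top):
  position of Kevin: 0
  position of Uma: 1
  position of Frank: 2

Uma is at position 1; the teacher is 1 step up the chain, i.e. position 0: Kevin.

Answer: Kevin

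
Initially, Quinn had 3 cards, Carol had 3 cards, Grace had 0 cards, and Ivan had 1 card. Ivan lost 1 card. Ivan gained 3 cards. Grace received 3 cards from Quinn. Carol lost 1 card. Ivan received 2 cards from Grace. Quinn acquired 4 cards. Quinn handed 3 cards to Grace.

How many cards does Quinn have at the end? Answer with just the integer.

Tracking counts step by step:
Start: Quinn=3, Carol=3, Grace=0, Ivan=1
Event 1 (Ivan -1): Ivan: 1 -> 0. State: Quinn=3, Carol=3, Grace=0, Ivan=0
Event 2 (Ivan +3): Ivan: 0 -> 3. State: Quinn=3, Carol=3, Grace=0, Ivan=3
Event 3 (Quinn -> Grace, 3): Quinn: 3 -> 0, Grace: 0 -> 3. State: Quinn=0, Carol=3, Grace=3, Ivan=3
Event 4 (Carol -1): Carol: 3 -> 2. State: Quinn=0, Carol=2, Grace=3, Ivan=3
Event 5 (Grace -> Ivan, 2): Grace: 3 -> 1, Ivan: 3 -> 5. State: Quinn=0, Carol=2, Grace=1, Ivan=5
Event 6 (Quinn +4): Quinn: 0 -> 4. State: Quinn=4, Carol=2, Grace=1, Ivan=5
Event 7 (Quinn -> Grace, 3): Quinn: 4 -> 1, Grace: 1 -> 4. State: Quinn=1, Carol=2, Grace=4, Ivan=5

Quinn's final count: 1

Answer: 1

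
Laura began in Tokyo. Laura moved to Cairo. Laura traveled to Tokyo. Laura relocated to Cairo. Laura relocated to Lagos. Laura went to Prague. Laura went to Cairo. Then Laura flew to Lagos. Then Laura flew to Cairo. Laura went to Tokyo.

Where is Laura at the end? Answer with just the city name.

Answer: Tokyo

Derivation:
Tracking Laura's location:
Start: Laura is in Tokyo.
After move 1: Tokyo -> Cairo. Laura is in Cairo.
After move 2: Cairo -> Tokyo. Laura is in Tokyo.
After move 3: Tokyo -> Cairo. Laura is in Cairo.
After move 4: Cairo -> Lagos. Laura is in Lagos.
After move 5: Lagos -> Prague. Laura is in Prague.
After move 6: Prague -> Cairo. Laura is in Cairo.
After move 7: Cairo -> Lagos. Laura is in Lagos.
After move 8: Lagos -> Cairo. Laura is in Cairo.
After move 9: Cairo -> Tokyo. Laura is in Tokyo.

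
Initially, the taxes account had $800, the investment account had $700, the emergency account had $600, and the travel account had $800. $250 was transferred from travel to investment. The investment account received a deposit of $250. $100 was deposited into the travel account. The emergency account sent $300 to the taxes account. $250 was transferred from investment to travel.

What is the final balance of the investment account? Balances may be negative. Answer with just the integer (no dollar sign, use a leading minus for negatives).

Tracking account balances step by step:
Start: taxes=800, investment=700, emergency=600, travel=800
Event 1 (transfer 250 travel -> investment): travel: 800 - 250 = 550, investment: 700 + 250 = 950. Balances: taxes=800, investment=950, emergency=600, travel=550
Event 2 (deposit 250 to investment): investment: 950 + 250 = 1200. Balances: taxes=800, investment=1200, emergency=600, travel=550
Event 3 (deposit 100 to travel): travel: 550 + 100 = 650. Balances: taxes=800, investment=1200, emergency=600, travel=650
Event 4 (transfer 300 emergency -> taxes): emergency: 600 - 300 = 300, taxes: 800 + 300 = 1100. Balances: taxes=1100, investment=1200, emergency=300, travel=650
Event 5 (transfer 250 investment -> travel): investment: 1200 - 250 = 950, travel: 650 + 250 = 900. Balances: taxes=1100, investment=950, emergency=300, travel=900

Final balance of investment: 950

Answer: 950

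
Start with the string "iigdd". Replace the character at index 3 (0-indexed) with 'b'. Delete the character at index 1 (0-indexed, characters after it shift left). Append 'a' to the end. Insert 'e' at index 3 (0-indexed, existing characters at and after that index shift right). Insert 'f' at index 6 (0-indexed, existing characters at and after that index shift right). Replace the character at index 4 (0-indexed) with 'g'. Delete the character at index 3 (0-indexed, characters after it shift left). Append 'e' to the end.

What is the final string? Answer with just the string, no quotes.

Applying each edit step by step:
Start: "iigdd"
Op 1 (replace idx 3: 'd' -> 'b'): "iigdd" -> "iigbd"
Op 2 (delete idx 1 = 'i'): "iigbd" -> "igbd"
Op 3 (append 'a'): "igbd" -> "igbda"
Op 4 (insert 'e' at idx 3): "igbda" -> "igbeda"
Op 5 (insert 'f' at idx 6): "igbeda" -> "igbedaf"
Op 6 (replace idx 4: 'd' -> 'g'): "igbedaf" -> "igbegaf"
Op 7 (delete idx 3 = 'e'): "igbegaf" -> "igbgaf"
Op 8 (append 'e'): "igbgaf" -> "igbgafe"

Answer: igbgafe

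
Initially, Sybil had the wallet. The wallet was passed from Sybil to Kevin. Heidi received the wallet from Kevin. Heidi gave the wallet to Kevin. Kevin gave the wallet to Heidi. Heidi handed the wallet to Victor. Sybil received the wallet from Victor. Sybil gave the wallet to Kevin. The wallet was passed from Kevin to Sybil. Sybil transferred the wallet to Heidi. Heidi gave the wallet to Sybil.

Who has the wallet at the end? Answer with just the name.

Tracking the wallet through each event:
Start: Sybil has the wallet.
After event 1: Kevin has the wallet.
After event 2: Heidi has the wallet.
After event 3: Kevin has the wallet.
After event 4: Heidi has the wallet.
After event 5: Victor has the wallet.
After event 6: Sybil has the wallet.
After event 7: Kevin has the wallet.
After event 8: Sybil has the wallet.
After event 9: Heidi has the wallet.
After event 10: Sybil has the wallet.

Answer: Sybil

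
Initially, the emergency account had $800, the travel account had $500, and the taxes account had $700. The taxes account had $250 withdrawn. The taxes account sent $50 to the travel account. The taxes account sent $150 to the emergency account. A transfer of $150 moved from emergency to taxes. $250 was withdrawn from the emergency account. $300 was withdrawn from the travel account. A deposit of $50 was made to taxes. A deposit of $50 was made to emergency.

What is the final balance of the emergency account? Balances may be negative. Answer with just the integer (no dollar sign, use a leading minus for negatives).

Tracking account balances step by step:
Start: emergency=800, travel=500, taxes=700
Event 1 (withdraw 250 from taxes): taxes: 700 - 250 = 450. Balances: emergency=800, travel=500, taxes=450
Event 2 (transfer 50 taxes -> travel): taxes: 450 - 50 = 400, travel: 500 + 50 = 550. Balances: emergency=800, travel=550, taxes=400
Event 3 (transfer 150 taxes -> emergency): taxes: 400 - 150 = 250, emergency: 800 + 150 = 950. Balances: emergency=950, travel=550, taxes=250
Event 4 (transfer 150 emergency -> taxes): emergency: 950 - 150 = 800, taxes: 250 + 150 = 400. Balances: emergency=800, travel=550, taxes=400
Event 5 (withdraw 250 from emergency): emergency: 800 - 250 = 550. Balances: emergency=550, travel=550, taxes=400
Event 6 (withdraw 300 from travel): travel: 550 - 300 = 250. Balances: emergency=550, travel=250, taxes=400
Event 7 (deposit 50 to taxes): taxes: 400 + 50 = 450. Balances: emergency=550, travel=250, taxes=450
Event 8 (deposit 50 to emergency): emergency: 550 + 50 = 600. Balances: emergency=600, travel=250, taxes=450

Final balance of emergency: 600

Answer: 600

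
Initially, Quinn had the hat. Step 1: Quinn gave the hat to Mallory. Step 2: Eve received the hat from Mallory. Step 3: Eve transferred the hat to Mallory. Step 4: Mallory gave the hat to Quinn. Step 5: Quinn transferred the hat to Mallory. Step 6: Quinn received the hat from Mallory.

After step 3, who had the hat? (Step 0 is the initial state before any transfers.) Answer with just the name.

Tracking the hat holder through step 3:
After step 0 (start): Quinn
After step 1: Mallory
After step 2: Eve
After step 3: Mallory

At step 3, the holder is Mallory.

Answer: Mallory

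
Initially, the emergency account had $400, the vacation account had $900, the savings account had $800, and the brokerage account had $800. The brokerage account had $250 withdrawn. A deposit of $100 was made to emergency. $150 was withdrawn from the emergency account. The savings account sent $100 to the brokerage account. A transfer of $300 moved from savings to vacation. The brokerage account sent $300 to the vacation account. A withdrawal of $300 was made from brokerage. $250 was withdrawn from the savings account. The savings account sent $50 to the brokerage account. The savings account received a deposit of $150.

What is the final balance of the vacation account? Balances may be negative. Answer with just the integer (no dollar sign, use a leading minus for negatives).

Answer: 1500

Derivation:
Tracking account balances step by step:
Start: emergency=400, vacation=900, savings=800, brokerage=800
Event 1 (withdraw 250 from brokerage): brokerage: 800 - 250 = 550. Balances: emergency=400, vacation=900, savings=800, brokerage=550
Event 2 (deposit 100 to emergency): emergency: 400 + 100 = 500. Balances: emergency=500, vacation=900, savings=800, brokerage=550
Event 3 (withdraw 150 from emergency): emergency: 500 - 150 = 350. Balances: emergency=350, vacation=900, savings=800, brokerage=550
Event 4 (transfer 100 savings -> brokerage): savings: 800 - 100 = 700, brokerage: 550 + 100 = 650. Balances: emergency=350, vacation=900, savings=700, brokerage=650
Event 5 (transfer 300 savings -> vacation): savings: 700 - 300 = 400, vacation: 900 + 300 = 1200. Balances: emergency=350, vacation=1200, savings=400, brokerage=650
Event 6 (transfer 300 brokerage -> vacation): brokerage: 650 - 300 = 350, vacation: 1200 + 300 = 1500. Balances: emergency=350, vacation=1500, savings=400, brokerage=350
Event 7 (withdraw 300 from brokerage): brokerage: 350 - 300 = 50. Balances: emergency=350, vacation=1500, savings=400, brokerage=50
Event 8 (withdraw 250 from savings): savings: 400 - 250 = 150. Balances: emergency=350, vacation=1500, savings=150, brokerage=50
Event 9 (transfer 50 savings -> brokerage): savings: 150 - 50 = 100, brokerage: 50 + 50 = 100. Balances: emergency=350, vacation=1500, savings=100, brokerage=100
Event 10 (deposit 150 to savings): savings: 100 + 150 = 250. Balances: emergency=350, vacation=1500, savings=250, brokerage=100

Final balance of vacation: 1500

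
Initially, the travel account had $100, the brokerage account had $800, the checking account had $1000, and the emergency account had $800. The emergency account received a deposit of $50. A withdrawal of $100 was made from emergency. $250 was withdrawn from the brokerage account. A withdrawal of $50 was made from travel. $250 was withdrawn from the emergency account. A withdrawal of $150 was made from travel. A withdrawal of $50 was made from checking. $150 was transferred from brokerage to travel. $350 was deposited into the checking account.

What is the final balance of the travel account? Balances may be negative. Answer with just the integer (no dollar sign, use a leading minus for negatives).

Answer: 50

Derivation:
Tracking account balances step by step:
Start: travel=100, brokerage=800, checking=1000, emergency=800
Event 1 (deposit 50 to emergency): emergency: 800 + 50 = 850. Balances: travel=100, brokerage=800, checking=1000, emergency=850
Event 2 (withdraw 100 from emergency): emergency: 850 - 100 = 750. Balances: travel=100, brokerage=800, checking=1000, emergency=750
Event 3 (withdraw 250 from brokerage): brokerage: 800 - 250 = 550. Balances: travel=100, brokerage=550, checking=1000, emergency=750
Event 4 (withdraw 50 from travel): travel: 100 - 50 = 50. Balances: travel=50, brokerage=550, checking=1000, emergency=750
Event 5 (withdraw 250 from emergency): emergency: 750 - 250 = 500. Balances: travel=50, brokerage=550, checking=1000, emergency=500
Event 6 (withdraw 150 from travel): travel: 50 - 150 = -100. Balances: travel=-100, brokerage=550, checking=1000, emergency=500
Event 7 (withdraw 50 from checking): checking: 1000 - 50 = 950. Balances: travel=-100, brokerage=550, checking=950, emergency=500
Event 8 (transfer 150 brokerage -> travel): brokerage: 550 - 150 = 400, travel: -100 + 150 = 50. Balances: travel=50, brokerage=400, checking=950, emergency=500
Event 9 (deposit 350 to checking): checking: 950 + 350 = 1300. Balances: travel=50, brokerage=400, checking=1300, emergency=500

Final balance of travel: 50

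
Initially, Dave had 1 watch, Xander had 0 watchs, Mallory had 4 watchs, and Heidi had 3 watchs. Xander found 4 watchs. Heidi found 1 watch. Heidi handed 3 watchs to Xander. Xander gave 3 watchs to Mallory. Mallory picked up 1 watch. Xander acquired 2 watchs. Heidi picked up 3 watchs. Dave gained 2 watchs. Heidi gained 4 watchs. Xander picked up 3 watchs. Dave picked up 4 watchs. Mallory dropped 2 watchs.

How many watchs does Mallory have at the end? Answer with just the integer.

Answer: 6

Derivation:
Tracking counts step by step:
Start: Dave=1, Xander=0, Mallory=4, Heidi=3
Event 1 (Xander +4): Xander: 0 -> 4. State: Dave=1, Xander=4, Mallory=4, Heidi=3
Event 2 (Heidi +1): Heidi: 3 -> 4. State: Dave=1, Xander=4, Mallory=4, Heidi=4
Event 3 (Heidi -> Xander, 3): Heidi: 4 -> 1, Xander: 4 -> 7. State: Dave=1, Xander=7, Mallory=4, Heidi=1
Event 4 (Xander -> Mallory, 3): Xander: 7 -> 4, Mallory: 4 -> 7. State: Dave=1, Xander=4, Mallory=7, Heidi=1
Event 5 (Mallory +1): Mallory: 7 -> 8. State: Dave=1, Xander=4, Mallory=8, Heidi=1
Event 6 (Xander +2): Xander: 4 -> 6. State: Dave=1, Xander=6, Mallory=8, Heidi=1
Event 7 (Heidi +3): Heidi: 1 -> 4. State: Dave=1, Xander=6, Mallory=8, Heidi=4
Event 8 (Dave +2): Dave: 1 -> 3. State: Dave=3, Xander=6, Mallory=8, Heidi=4
Event 9 (Heidi +4): Heidi: 4 -> 8. State: Dave=3, Xander=6, Mallory=8, Heidi=8
Event 10 (Xander +3): Xander: 6 -> 9. State: Dave=3, Xander=9, Mallory=8, Heidi=8
Event 11 (Dave +4): Dave: 3 -> 7. State: Dave=7, Xander=9, Mallory=8, Heidi=8
Event 12 (Mallory -2): Mallory: 8 -> 6. State: Dave=7, Xander=9, Mallory=6, Heidi=8

Mallory's final count: 6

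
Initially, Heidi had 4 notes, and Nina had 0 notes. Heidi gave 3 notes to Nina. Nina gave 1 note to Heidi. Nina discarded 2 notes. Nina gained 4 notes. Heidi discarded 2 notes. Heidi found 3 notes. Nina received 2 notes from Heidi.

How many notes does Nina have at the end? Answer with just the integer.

Tracking counts step by step:
Start: Heidi=4, Nina=0
Event 1 (Heidi -> Nina, 3): Heidi: 4 -> 1, Nina: 0 -> 3. State: Heidi=1, Nina=3
Event 2 (Nina -> Heidi, 1): Nina: 3 -> 2, Heidi: 1 -> 2. State: Heidi=2, Nina=2
Event 3 (Nina -2): Nina: 2 -> 0. State: Heidi=2, Nina=0
Event 4 (Nina +4): Nina: 0 -> 4. State: Heidi=2, Nina=4
Event 5 (Heidi -2): Heidi: 2 -> 0. State: Heidi=0, Nina=4
Event 6 (Heidi +3): Heidi: 0 -> 3. State: Heidi=3, Nina=4
Event 7 (Heidi -> Nina, 2): Heidi: 3 -> 1, Nina: 4 -> 6. State: Heidi=1, Nina=6

Nina's final count: 6

Answer: 6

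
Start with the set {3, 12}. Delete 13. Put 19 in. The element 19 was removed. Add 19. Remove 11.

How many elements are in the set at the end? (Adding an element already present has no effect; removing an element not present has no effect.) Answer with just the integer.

Tracking the set through each operation:
Start: {12, 3}
Event 1 (remove 13): not present, no change. Set: {12, 3}
Event 2 (add 19): added. Set: {12, 19, 3}
Event 3 (remove 19): removed. Set: {12, 3}
Event 4 (add 19): added. Set: {12, 19, 3}
Event 5 (remove 11): not present, no change. Set: {12, 19, 3}

Final set: {12, 19, 3} (size 3)

Answer: 3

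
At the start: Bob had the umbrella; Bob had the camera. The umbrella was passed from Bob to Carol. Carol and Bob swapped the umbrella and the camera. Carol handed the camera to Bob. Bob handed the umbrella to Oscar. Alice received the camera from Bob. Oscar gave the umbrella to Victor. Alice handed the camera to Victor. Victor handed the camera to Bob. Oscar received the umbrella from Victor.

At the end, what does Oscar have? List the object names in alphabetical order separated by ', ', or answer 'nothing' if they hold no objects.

Tracking all object holders:
Start: umbrella:Bob, camera:Bob
Event 1 (give umbrella: Bob -> Carol). State: umbrella:Carol, camera:Bob
Event 2 (swap umbrella<->camera: now umbrella:Bob, camera:Carol). State: umbrella:Bob, camera:Carol
Event 3 (give camera: Carol -> Bob). State: umbrella:Bob, camera:Bob
Event 4 (give umbrella: Bob -> Oscar). State: umbrella:Oscar, camera:Bob
Event 5 (give camera: Bob -> Alice). State: umbrella:Oscar, camera:Alice
Event 6 (give umbrella: Oscar -> Victor). State: umbrella:Victor, camera:Alice
Event 7 (give camera: Alice -> Victor). State: umbrella:Victor, camera:Victor
Event 8 (give camera: Victor -> Bob). State: umbrella:Victor, camera:Bob
Event 9 (give umbrella: Victor -> Oscar). State: umbrella:Oscar, camera:Bob

Final state: umbrella:Oscar, camera:Bob
Oscar holds: umbrella.

Answer: umbrella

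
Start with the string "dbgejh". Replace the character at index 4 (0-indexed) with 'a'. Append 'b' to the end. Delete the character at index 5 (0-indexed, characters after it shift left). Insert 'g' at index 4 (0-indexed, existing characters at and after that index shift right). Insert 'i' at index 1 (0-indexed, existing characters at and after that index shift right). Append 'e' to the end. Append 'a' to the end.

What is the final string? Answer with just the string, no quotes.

Answer: dibgegabea

Derivation:
Applying each edit step by step:
Start: "dbgejh"
Op 1 (replace idx 4: 'j' -> 'a'): "dbgejh" -> "dbgeah"
Op 2 (append 'b'): "dbgeah" -> "dbgeahb"
Op 3 (delete idx 5 = 'h'): "dbgeahb" -> "dbgeab"
Op 4 (insert 'g' at idx 4): "dbgeab" -> "dbgegab"
Op 5 (insert 'i' at idx 1): "dbgegab" -> "dibgegab"
Op 6 (append 'e'): "dibgegab" -> "dibgegabe"
Op 7 (append 'a'): "dibgegabe" -> "dibgegabea"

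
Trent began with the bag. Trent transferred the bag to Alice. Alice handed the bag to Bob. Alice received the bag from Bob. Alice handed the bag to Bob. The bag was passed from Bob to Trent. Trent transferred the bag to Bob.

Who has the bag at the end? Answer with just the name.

Answer: Bob

Derivation:
Tracking the bag through each event:
Start: Trent has the bag.
After event 1: Alice has the bag.
After event 2: Bob has the bag.
After event 3: Alice has the bag.
After event 4: Bob has the bag.
After event 5: Trent has the bag.
After event 6: Bob has the bag.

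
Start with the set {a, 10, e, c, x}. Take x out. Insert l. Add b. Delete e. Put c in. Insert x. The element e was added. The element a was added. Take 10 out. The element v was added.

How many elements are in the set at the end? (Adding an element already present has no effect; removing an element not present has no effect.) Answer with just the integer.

Tracking the set through each operation:
Start: {10, a, c, e, x}
Event 1 (remove x): removed. Set: {10, a, c, e}
Event 2 (add l): added. Set: {10, a, c, e, l}
Event 3 (add b): added. Set: {10, a, b, c, e, l}
Event 4 (remove e): removed. Set: {10, a, b, c, l}
Event 5 (add c): already present, no change. Set: {10, a, b, c, l}
Event 6 (add x): added. Set: {10, a, b, c, l, x}
Event 7 (add e): added. Set: {10, a, b, c, e, l, x}
Event 8 (add a): already present, no change. Set: {10, a, b, c, e, l, x}
Event 9 (remove 10): removed. Set: {a, b, c, e, l, x}
Event 10 (add v): added. Set: {a, b, c, e, l, v, x}

Final set: {a, b, c, e, l, v, x} (size 7)

Answer: 7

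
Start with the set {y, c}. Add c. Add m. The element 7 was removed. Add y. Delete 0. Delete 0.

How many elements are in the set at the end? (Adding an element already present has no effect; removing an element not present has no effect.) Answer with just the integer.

Answer: 3

Derivation:
Tracking the set through each operation:
Start: {c, y}
Event 1 (add c): already present, no change. Set: {c, y}
Event 2 (add m): added. Set: {c, m, y}
Event 3 (remove 7): not present, no change. Set: {c, m, y}
Event 4 (add y): already present, no change. Set: {c, m, y}
Event 5 (remove 0): not present, no change. Set: {c, m, y}
Event 6 (remove 0): not present, no change. Set: {c, m, y}

Final set: {c, m, y} (size 3)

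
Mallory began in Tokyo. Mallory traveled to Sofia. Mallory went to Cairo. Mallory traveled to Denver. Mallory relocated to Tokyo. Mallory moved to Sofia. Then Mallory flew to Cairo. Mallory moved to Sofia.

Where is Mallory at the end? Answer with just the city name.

Tracking Mallory's location:
Start: Mallory is in Tokyo.
After move 1: Tokyo -> Sofia. Mallory is in Sofia.
After move 2: Sofia -> Cairo. Mallory is in Cairo.
After move 3: Cairo -> Denver. Mallory is in Denver.
After move 4: Denver -> Tokyo. Mallory is in Tokyo.
After move 5: Tokyo -> Sofia. Mallory is in Sofia.
After move 6: Sofia -> Cairo. Mallory is in Cairo.
After move 7: Cairo -> Sofia. Mallory is in Sofia.

Answer: Sofia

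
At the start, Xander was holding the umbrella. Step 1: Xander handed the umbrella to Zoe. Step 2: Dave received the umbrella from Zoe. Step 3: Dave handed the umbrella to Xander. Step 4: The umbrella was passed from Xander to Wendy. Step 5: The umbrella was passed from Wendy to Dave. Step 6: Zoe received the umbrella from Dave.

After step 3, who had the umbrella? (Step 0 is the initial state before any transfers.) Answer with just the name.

Answer: Xander

Derivation:
Tracking the umbrella holder through step 3:
After step 0 (start): Xander
After step 1: Zoe
After step 2: Dave
After step 3: Xander

At step 3, the holder is Xander.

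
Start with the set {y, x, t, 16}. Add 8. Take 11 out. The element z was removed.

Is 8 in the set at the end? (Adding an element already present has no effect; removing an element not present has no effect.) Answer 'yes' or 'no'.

Tracking the set through each operation:
Start: {16, t, x, y}
Event 1 (add 8): added. Set: {16, 8, t, x, y}
Event 2 (remove 11): not present, no change. Set: {16, 8, t, x, y}
Event 3 (remove z): not present, no change. Set: {16, 8, t, x, y}

Final set: {16, 8, t, x, y} (size 5)
8 is in the final set.

Answer: yes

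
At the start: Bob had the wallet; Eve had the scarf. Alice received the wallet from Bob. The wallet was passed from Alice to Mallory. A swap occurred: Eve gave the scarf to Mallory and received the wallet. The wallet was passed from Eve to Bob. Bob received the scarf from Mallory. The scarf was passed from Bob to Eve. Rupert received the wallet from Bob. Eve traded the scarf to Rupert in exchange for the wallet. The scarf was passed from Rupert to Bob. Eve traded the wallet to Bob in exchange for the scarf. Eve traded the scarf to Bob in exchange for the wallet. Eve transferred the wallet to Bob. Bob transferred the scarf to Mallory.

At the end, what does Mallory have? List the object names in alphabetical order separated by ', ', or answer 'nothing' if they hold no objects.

Tracking all object holders:
Start: wallet:Bob, scarf:Eve
Event 1 (give wallet: Bob -> Alice). State: wallet:Alice, scarf:Eve
Event 2 (give wallet: Alice -> Mallory). State: wallet:Mallory, scarf:Eve
Event 3 (swap scarf<->wallet: now scarf:Mallory, wallet:Eve). State: wallet:Eve, scarf:Mallory
Event 4 (give wallet: Eve -> Bob). State: wallet:Bob, scarf:Mallory
Event 5 (give scarf: Mallory -> Bob). State: wallet:Bob, scarf:Bob
Event 6 (give scarf: Bob -> Eve). State: wallet:Bob, scarf:Eve
Event 7 (give wallet: Bob -> Rupert). State: wallet:Rupert, scarf:Eve
Event 8 (swap scarf<->wallet: now scarf:Rupert, wallet:Eve). State: wallet:Eve, scarf:Rupert
Event 9 (give scarf: Rupert -> Bob). State: wallet:Eve, scarf:Bob
Event 10 (swap wallet<->scarf: now wallet:Bob, scarf:Eve). State: wallet:Bob, scarf:Eve
Event 11 (swap scarf<->wallet: now scarf:Bob, wallet:Eve). State: wallet:Eve, scarf:Bob
Event 12 (give wallet: Eve -> Bob). State: wallet:Bob, scarf:Bob
Event 13 (give scarf: Bob -> Mallory). State: wallet:Bob, scarf:Mallory

Final state: wallet:Bob, scarf:Mallory
Mallory holds: scarf.

Answer: scarf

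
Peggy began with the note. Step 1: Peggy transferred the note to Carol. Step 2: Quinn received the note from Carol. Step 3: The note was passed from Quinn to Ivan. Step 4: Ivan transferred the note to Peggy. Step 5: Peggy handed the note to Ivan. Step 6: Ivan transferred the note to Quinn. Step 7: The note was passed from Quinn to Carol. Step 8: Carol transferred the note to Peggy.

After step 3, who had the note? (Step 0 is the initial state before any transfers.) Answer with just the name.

Tracking the note holder through step 3:
After step 0 (start): Peggy
After step 1: Carol
After step 2: Quinn
After step 3: Ivan

At step 3, the holder is Ivan.

Answer: Ivan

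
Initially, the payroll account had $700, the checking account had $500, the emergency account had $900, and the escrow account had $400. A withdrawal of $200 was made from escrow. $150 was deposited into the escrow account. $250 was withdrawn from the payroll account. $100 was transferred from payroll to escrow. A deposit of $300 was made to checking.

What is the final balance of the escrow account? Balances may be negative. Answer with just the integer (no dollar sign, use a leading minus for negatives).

Tracking account balances step by step:
Start: payroll=700, checking=500, emergency=900, escrow=400
Event 1 (withdraw 200 from escrow): escrow: 400 - 200 = 200. Balances: payroll=700, checking=500, emergency=900, escrow=200
Event 2 (deposit 150 to escrow): escrow: 200 + 150 = 350. Balances: payroll=700, checking=500, emergency=900, escrow=350
Event 3 (withdraw 250 from payroll): payroll: 700 - 250 = 450. Balances: payroll=450, checking=500, emergency=900, escrow=350
Event 4 (transfer 100 payroll -> escrow): payroll: 450 - 100 = 350, escrow: 350 + 100 = 450. Balances: payroll=350, checking=500, emergency=900, escrow=450
Event 5 (deposit 300 to checking): checking: 500 + 300 = 800. Balances: payroll=350, checking=800, emergency=900, escrow=450

Final balance of escrow: 450

Answer: 450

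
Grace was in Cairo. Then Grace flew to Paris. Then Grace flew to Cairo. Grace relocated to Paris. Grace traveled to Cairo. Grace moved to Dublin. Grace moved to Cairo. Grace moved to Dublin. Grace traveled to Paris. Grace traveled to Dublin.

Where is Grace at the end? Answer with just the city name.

Answer: Dublin

Derivation:
Tracking Grace's location:
Start: Grace is in Cairo.
After move 1: Cairo -> Paris. Grace is in Paris.
After move 2: Paris -> Cairo. Grace is in Cairo.
After move 3: Cairo -> Paris. Grace is in Paris.
After move 4: Paris -> Cairo. Grace is in Cairo.
After move 5: Cairo -> Dublin. Grace is in Dublin.
After move 6: Dublin -> Cairo. Grace is in Cairo.
After move 7: Cairo -> Dublin. Grace is in Dublin.
After move 8: Dublin -> Paris. Grace is in Paris.
After move 9: Paris -> Dublin. Grace is in Dublin.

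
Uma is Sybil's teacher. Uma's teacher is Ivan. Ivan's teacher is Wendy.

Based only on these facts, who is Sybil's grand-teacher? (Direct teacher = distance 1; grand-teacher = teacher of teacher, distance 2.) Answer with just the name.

Answer: Ivan

Derivation:
Reconstructing the teacher chain from the given facts:
  Wendy -> Ivan -> Uma -> Sybil
(each arrow means 'teacher of the next')
Positions in the chain (0 = top):
  position of Wendy: 0
  position of Ivan: 1
  position of Uma: 2
  position of Sybil: 3

Sybil is at position 3; the grand-teacher is 2 steps up the chain, i.e. position 1: Ivan.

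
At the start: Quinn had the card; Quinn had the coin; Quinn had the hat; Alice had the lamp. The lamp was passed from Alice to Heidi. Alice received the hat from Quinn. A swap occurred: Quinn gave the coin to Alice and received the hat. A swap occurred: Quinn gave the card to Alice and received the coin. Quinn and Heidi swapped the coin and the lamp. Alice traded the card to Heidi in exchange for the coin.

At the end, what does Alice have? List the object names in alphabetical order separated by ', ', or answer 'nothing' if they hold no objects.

Tracking all object holders:
Start: card:Quinn, coin:Quinn, hat:Quinn, lamp:Alice
Event 1 (give lamp: Alice -> Heidi). State: card:Quinn, coin:Quinn, hat:Quinn, lamp:Heidi
Event 2 (give hat: Quinn -> Alice). State: card:Quinn, coin:Quinn, hat:Alice, lamp:Heidi
Event 3 (swap coin<->hat: now coin:Alice, hat:Quinn). State: card:Quinn, coin:Alice, hat:Quinn, lamp:Heidi
Event 4 (swap card<->coin: now card:Alice, coin:Quinn). State: card:Alice, coin:Quinn, hat:Quinn, lamp:Heidi
Event 5 (swap coin<->lamp: now coin:Heidi, lamp:Quinn). State: card:Alice, coin:Heidi, hat:Quinn, lamp:Quinn
Event 6 (swap card<->coin: now card:Heidi, coin:Alice). State: card:Heidi, coin:Alice, hat:Quinn, lamp:Quinn

Final state: card:Heidi, coin:Alice, hat:Quinn, lamp:Quinn
Alice holds: coin.

Answer: coin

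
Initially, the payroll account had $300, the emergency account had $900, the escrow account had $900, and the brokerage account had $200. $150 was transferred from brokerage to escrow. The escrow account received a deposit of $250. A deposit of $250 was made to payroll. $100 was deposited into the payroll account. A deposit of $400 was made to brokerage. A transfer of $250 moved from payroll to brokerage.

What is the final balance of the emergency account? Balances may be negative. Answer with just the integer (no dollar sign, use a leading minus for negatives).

Tracking account balances step by step:
Start: payroll=300, emergency=900, escrow=900, brokerage=200
Event 1 (transfer 150 brokerage -> escrow): brokerage: 200 - 150 = 50, escrow: 900 + 150 = 1050. Balances: payroll=300, emergency=900, escrow=1050, brokerage=50
Event 2 (deposit 250 to escrow): escrow: 1050 + 250 = 1300. Balances: payroll=300, emergency=900, escrow=1300, brokerage=50
Event 3 (deposit 250 to payroll): payroll: 300 + 250 = 550. Balances: payroll=550, emergency=900, escrow=1300, brokerage=50
Event 4 (deposit 100 to payroll): payroll: 550 + 100 = 650. Balances: payroll=650, emergency=900, escrow=1300, brokerage=50
Event 5 (deposit 400 to brokerage): brokerage: 50 + 400 = 450. Balances: payroll=650, emergency=900, escrow=1300, brokerage=450
Event 6 (transfer 250 payroll -> brokerage): payroll: 650 - 250 = 400, brokerage: 450 + 250 = 700. Balances: payroll=400, emergency=900, escrow=1300, brokerage=700

Final balance of emergency: 900

Answer: 900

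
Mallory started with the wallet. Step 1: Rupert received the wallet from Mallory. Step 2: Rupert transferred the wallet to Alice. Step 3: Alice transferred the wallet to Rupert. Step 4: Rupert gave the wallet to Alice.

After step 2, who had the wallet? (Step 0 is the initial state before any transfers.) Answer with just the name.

Answer: Alice

Derivation:
Tracking the wallet holder through step 2:
After step 0 (start): Mallory
After step 1: Rupert
After step 2: Alice

At step 2, the holder is Alice.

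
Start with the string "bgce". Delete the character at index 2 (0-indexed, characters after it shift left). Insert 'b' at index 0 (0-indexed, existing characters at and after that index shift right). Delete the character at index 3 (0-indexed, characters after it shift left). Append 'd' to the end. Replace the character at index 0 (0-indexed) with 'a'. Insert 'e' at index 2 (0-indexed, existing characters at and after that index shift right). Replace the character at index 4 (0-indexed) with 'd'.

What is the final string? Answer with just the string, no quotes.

Answer: abegd

Derivation:
Applying each edit step by step:
Start: "bgce"
Op 1 (delete idx 2 = 'c'): "bgce" -> "bge"
Op 2 (insert 'b' at idx 0): "bge" -> "bbge"
Op 3 (delete idx 3 = 'e'): "bbge" -> "bbg"
Op 4 (append 'd'): "bbg" -> "bbgd"
Op 5 (replace idx 0: 'b' -> 'a'): "bbgd" -> "abgd"
Op 6 (insert 'e' at idx 2): "abgd" -> "abegd"
Op 7 (replace idx 4: 'd' -> 'd'): "abegd" -> "abegd"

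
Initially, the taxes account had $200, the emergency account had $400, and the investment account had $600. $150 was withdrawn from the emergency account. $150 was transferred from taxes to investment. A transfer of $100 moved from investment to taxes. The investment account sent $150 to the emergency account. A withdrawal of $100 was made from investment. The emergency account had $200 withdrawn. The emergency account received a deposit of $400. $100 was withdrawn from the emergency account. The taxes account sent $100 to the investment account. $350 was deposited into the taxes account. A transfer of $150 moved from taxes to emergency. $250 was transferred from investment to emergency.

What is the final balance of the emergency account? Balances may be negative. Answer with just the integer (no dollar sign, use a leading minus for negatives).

Answer: 900

Derivation:
Tracking account balances step by step:
Start: taxes=200, emergency=400, investment=600
Event 1 (withdraw 150 from emergency): emergency: 400 - 150 = 250. Balances: taxes=200, emergency=250, investment=600
Event 2 (transfer 150 taxes -> investment): taxes: 200 - 150 = 50, investment: 600 + 150 = 750. Balances: taxes=50, emergency=250, investment=750
Event 3 (transfer 100 investment -> taxes): investment: 750 - 100 = 650, taxes: 50 + 100 = 150. Balances: taxes=150, emergency=250, investment=650
Event 4 (transfer 150 investment -> emergency): investment: 650 - 150 = 500, emergency: 250 + 150 = 400. Balances: taxes=150, emergency=400, investment=500
Event 5 (withdraw 100 from investment): investment: 500 - 100 = 400. Balances: taxes=150, emergency=400, investment=400
Event 6 (withdraw 200 from emergency): emergency: 400 - 200 = 200. Balances: taxes=150, emergency=200, investment=400
Event 7 (deposit 400 to emergency): emergency: 200 + 400 = 600. Balances: taxes=150, emergency=600, investment=400
Event 8 (withdraw 100 from emergency): emergency: 600 - 100 = 500. Balances: taxes=150, emergency=500, investment=400
Event 9 (transfer 100 taxes -> investment): taxes: 150 - 100 = 50, investment: 400 + 100 = 500. Balances: taxes=50, emergency=500, investment=500
Event 10 (deposit 350 to taxes): taxes: 50 + 350 = 400. Balances: taxes=400, emergency=500, investment=500
Event 11 (transfer 150 taxes -> emergency): taxes: 400 - 150 = 250, emergency: 500 + 150 = 650. Balances: taxes=250, emergency=650, investment=500
Event 12 (transfer 250 investment -> emergency): investment: 500 - 250 = 250, emergency: 650 + 250 = 900. Balances: taxes=250, emergency=900, investment=250

Final balance of emergency: 900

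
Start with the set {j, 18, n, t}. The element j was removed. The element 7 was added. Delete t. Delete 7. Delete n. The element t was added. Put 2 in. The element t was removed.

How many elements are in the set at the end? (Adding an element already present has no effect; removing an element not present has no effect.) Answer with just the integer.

Answer: 2

Derivation:
Tracking the set through each operation:
Start: {18, j, n, t}
Event 1 (remove j): removed. Set: {18, n, t}
Event 2 (add 7): added. Set: {18, 7, n, t}
Event 3 (remove t): removed. Set: {18, 7, n}
Event 4 (remove 7): removed. Set: {18, n}
Event 5 (remove n): removed. Set: {18}
Event 6 (add t): added. Set: {18, t}
Event 7 (add 2): added. Set: {18, 2, t}
Event 8 (remove t): removed. Set: {18, 2}

Final set: {18, 2} (size 2)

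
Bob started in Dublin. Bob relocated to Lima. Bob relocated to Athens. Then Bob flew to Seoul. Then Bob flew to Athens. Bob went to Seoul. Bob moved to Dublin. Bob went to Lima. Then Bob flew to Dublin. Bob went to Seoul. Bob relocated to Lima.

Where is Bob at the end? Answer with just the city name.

Answer: Lima

Derivation:
Tracking Bob's location:
Start: Bob is in Dublin.
After move 1: Dublin -> Lima. Bob is in Lima.
After move 2: Lima -> Athens. Bob is in Athens.
After move 3: Athens -> Seoul. Bob is in Seoul.
After move 4: Seoul -> Athens. Bob is in Athens.
After move 5: Athens -> Seoul. Bob is in Seoul.
After move 6: Seoul -> Dublin. Bob is in Dublin.
After move 7: Dublin -> Lima. Bob is in Lima.
After move 8: Lima -> Dublin. Bob is in Dublin.
After move 9: Dublin -> Seoul. Bob is in Seoul.
After move 10: Seoul -> Lima. Bob is in Lima.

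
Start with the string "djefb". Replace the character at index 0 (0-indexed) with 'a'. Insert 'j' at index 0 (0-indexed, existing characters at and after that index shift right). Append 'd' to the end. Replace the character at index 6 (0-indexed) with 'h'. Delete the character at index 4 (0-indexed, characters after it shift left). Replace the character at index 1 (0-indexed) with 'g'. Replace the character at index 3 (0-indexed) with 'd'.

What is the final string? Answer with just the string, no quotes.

Applying each edit step by step:
Start: "djefb"
Op 1 (replace idx 0: 'd' -> 'a'): "djefb" -> "ajefb"
Op 2 (insert 'j' at idx 0): "ajefb" -> "jajefb"
Op 3 (append 'd'): "jajefb" -> "jajefbd"
Op 4 (replace idx 6: 'd' -> 'h'): "jajefbd" -> "jajefbh"
Op 5 (delete idx 4 = 'f'): "jajefbh" -> "jajebh"
Op 6 (replace idx 1: 'a' -> 'g'): "jajebh" -> "jgjebh"
Op 7 (replace idx 3: 'e' -> 'd'): "jgjebh" -> "jgjdbh"

Answer: jgjdbh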